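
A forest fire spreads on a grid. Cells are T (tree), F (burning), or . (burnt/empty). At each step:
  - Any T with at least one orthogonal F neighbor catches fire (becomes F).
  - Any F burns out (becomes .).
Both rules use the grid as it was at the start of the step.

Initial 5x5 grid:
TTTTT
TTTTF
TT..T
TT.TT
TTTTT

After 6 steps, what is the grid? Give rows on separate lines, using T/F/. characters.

Step 1: 3 trees catch fire, 1 burn out
  TTTTF
  TTTF.
  TT..F
  TT.TT
  TTTTT
Step 2: 3 trees catch fire, 3 burn out
  TTTF.
  TTF..
  TT...
  TT.TF
  TTTTT
Step 3: 4 trees catch fire, 3 burn out
  TTF..
  TF...
  TT...
  TT.F.
  TTTTF
Step 4: 4 trees catch fire, 4 burn out
  TF...
  F....
  TF...
  TT...
  TTTF.
Step 5: 4 trees catch fire, 4 burn out
  F....
  .....
  F....
  TF...
  TTF..
Step 6: 2 trees catch fire, 4 burn out
  .....
  .....
  .....
  F....
  TF...

.....
.....
.....
F....
TF...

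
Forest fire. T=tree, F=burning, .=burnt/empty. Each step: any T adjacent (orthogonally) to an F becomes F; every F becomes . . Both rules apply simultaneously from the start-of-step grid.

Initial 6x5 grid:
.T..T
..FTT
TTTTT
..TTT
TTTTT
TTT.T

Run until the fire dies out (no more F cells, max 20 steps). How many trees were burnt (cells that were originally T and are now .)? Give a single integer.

Step 1: +2 fires, +1 burnt (F count now 2)
Step 2: +4 fires, +2 burnt (F count now 4)
Step 3: +5 fires, +4 burnt (F count now 5)
Step 4: +4 fires, +5 burnt (F count now 4)
Step 5: +3 fires, +4 burnt (F count now 3)
Step 6: +2 fires, +3 burnt (F count now 2)
Step 7: +0 fires, +2 burnt (F count now 0)
Fire out after step 7
Initially T: 21, now '.': 29
Total burnt (originally-T cells now '.'): 20

Answer: 20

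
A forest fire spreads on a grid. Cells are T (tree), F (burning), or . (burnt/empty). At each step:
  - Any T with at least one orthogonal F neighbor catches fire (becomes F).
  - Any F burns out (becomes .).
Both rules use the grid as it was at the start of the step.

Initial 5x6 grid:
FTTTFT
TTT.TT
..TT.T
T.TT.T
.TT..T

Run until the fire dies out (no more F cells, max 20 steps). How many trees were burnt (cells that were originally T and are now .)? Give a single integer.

Answer: 18

Derivation:
Step 1: +5 fires, +2 burnt (F count now 5)
Step 2: +3 fires, +5 burnt (F count now 3)
Step 3: +2 fires, +3 burnt (F count now 2)
Step 4: +2 fires, +2 burnt (F count now 2)
Step 5: +3 fires, +2 burnt (F count now 3)
Step 6: +2 fires, +3 burnt (F count now 2)
Step 7: +1 fires, +2 burnt (F count now 1)
Step 8: +0 fires, +1 burnt (F count now 0)
Fire out after step 8
Initially T: 19, now '.': 29
Total burnt (originally-T cells now '.'): 18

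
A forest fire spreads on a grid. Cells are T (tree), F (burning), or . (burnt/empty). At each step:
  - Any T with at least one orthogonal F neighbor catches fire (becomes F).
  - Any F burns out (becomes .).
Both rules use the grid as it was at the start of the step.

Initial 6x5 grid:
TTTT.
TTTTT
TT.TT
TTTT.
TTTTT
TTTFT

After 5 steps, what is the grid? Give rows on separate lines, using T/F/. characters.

Step 1: 3 trees catch fire, 1 burn out
  TTTT.
  TTTTT
  TT.TT
  TTTT.
  TTTFT
  TTF.F
Step 2: 4 trees catch fire, 3 burn out
  TTTT.
  TTTTT
  TT.TT
  TTTF.
  TTF.F
  TF...
Step 3: 4 trees catch fire, 4 burn out
  TTTT.
  TTTTT
  TT.FT
  TTF..
  TF...
  F....
Step 4: 4 trees catch fire, 4 burn out
  TTTT.
  TTTFT
  TT..F
  TF...
  F....
  .....
Step 5: 5 trees catch fire, 4 burn out
  TTTF.
  TTF.F
  TF...
  F....
  .....
  .....

TTTF.
TTF.F
TF...
F....
.....
.....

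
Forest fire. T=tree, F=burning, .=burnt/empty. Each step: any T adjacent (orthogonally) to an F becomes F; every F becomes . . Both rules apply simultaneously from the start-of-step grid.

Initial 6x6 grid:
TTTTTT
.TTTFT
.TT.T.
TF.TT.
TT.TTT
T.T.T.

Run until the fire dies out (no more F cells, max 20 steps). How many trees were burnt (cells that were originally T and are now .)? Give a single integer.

Step 1: +7 fires, +2 burnt (F count now 7)
Step 2: +7 fires, +7 burnt (F count now 7)
Step 3: +5 fires, +7 burnt (F count now 5)
Step 4: +4 fires, +5 burnt (F count now 4)
Step 5: +0 fires, +4 burnt (F count now 0)
Fire out after step 5
Initially T: 24, now '.': 35
Total burnt (originally-T cells now '.'): 23

Answer: 23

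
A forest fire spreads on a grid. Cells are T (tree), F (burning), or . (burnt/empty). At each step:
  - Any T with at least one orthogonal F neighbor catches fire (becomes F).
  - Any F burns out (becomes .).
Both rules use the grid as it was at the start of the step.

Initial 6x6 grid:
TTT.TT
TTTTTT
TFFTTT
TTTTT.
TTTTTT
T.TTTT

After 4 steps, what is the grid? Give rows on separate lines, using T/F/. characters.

Step 1: 6 trees catch fire, 2 burn out
  TTT.TT
  TFFTTT
  F..FTT
  TFFTT.
  TTTTTT
  T.TTTT
Step 2: 9 trees catch fire, 6 burn out
  TFF.TT
  F..FTT
  ....FT
  F..FT.
  TFFTTT
  T.TTTT
Step 3: 7 trees catch fire, 9 burn out
  F...TT
  ....FT
  .....F
  ....F.
  F..FTT
  T.FTTT
Step 4: 5 trees catch fire, 7 burn out
  ....FT
  .....F
  ......
  ......
  ....FT
  F..FTT

....FT
.....F
......
......
....FT
F..FTT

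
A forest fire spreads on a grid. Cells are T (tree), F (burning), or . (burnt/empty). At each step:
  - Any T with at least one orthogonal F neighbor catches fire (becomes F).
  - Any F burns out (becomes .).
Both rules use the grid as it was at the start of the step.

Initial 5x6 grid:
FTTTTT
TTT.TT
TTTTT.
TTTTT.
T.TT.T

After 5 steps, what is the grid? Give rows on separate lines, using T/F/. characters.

Step 1: 2 trees catch fire, 1 burn out
  .FTTTT
  FTT.TT
  TTTTT.
  TTTTT.
  T.TT.T
Step 2: 3 trees catch fire, 2 burn out
  ..FTTT
  .FT.TT
  FTTTT.
  TTTTT.
  T.TT.T
Step 3: 4 trees catch fire, 3 burn out
  ...FTT
  ..F.TT
  .FTTT.
  FTTTT.
  T.TT.T
Step 4: 4 trees catch fire, 4 burn out
  ....FT
  ....TT
  ..FTT.
  .FTTT.
  F.TT.T
Step 5: 4 trees catch fire, 4 burn out
  .....F
  ....FT
  ...FT.
  ..FTT.
  ..TT.T

.....F
....FT
...FT.
..FTT.
..TT.T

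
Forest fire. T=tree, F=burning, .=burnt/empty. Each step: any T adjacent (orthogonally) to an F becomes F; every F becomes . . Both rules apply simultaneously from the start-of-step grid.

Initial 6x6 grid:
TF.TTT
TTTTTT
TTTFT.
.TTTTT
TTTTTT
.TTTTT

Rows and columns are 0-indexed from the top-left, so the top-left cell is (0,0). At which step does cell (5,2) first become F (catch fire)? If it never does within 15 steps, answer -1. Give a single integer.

Step 1: cell (5,2)='T' (+6 fires, +2 burnt)
Step 2: cell (5,2)='T' (+8 fires, +6 burnt)
Step 3: cell (5,2)='T' (+8 fires, +8 burnt)
Step 4: cell (5,2)='F' (+5 fires, +8 burnt)
  -> target ignites at step 4
Step 5: cell (5,2)='.' (+3 fires, +5 burnt)
Step 6: cell (5,2)='.' (+0 fires, +3 burnt)
  fire out at step 6

4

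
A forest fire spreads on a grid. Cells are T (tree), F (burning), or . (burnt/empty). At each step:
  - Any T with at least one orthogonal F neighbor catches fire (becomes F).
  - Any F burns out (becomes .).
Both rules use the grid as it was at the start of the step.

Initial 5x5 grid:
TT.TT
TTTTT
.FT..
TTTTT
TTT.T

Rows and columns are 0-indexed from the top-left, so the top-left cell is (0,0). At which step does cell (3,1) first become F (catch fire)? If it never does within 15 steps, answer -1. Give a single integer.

Step 1: cell (3,1)='F' (+3 fires, +1 burnt)
  -> target ignites at step 1
Step 2: cell (3,1)='.' (+6 fires, +3 burnt)
Step 3: cell (3,1)='.' (+5 fires, +6 burnt)
Step 4: cell (3,1)='.' (+3 fires, +5 burnt)
Step 5: cell (3,1)='.' (+2 fires, +3 burnt)
Step 6: cell (3,1)='.' (+0 fires, +2 burnt)
  fire out at step 6

1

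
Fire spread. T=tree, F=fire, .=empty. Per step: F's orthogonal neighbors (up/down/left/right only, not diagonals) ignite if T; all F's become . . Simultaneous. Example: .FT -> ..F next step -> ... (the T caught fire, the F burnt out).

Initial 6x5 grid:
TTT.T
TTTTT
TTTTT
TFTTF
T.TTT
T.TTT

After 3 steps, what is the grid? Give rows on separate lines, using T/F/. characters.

Step 1: 6 trees catch fire, 2 burn out
  TTT.T
  TTTTT
  TFTTF
  F.FF.
  T.TTF
  T.TTT
Step 2: 9 trees catch fire, 6 burn out
  TTT.T
  TFTTF
  F.FF.
  .....
  F.FF.
  T.TTF
Step 3: 8 trees catch fire, 9 burn out
  TFT.F
  F.FF.
  .....
  .....
  .....
  F.FF.

TFT.F
F.FF.
.....
.....
.....
F.FF.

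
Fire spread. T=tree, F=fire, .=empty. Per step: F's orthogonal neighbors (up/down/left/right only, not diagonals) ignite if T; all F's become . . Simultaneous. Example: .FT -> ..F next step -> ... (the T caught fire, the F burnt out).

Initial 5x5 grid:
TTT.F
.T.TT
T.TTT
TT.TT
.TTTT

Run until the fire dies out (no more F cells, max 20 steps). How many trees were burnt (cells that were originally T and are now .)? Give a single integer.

Answer: 14

Derivation:
Step 1: +1 fires, +1 burnt (F count now 1)
Step 2: +2 fires, +1 burnt (F count now 2)
Step 3: +2 fires, +2 burnt (F count now 2)
Step 4: +3 fires, +2 burnt (F count now 3)
Step 5: +1 fires, +3 burnt (F count now 1)
Step 6: +1 fires, +1 burnt (F count now 1)
Step 7: +1 fires, +1 burnt (F count now 1)
Step 8: +1 fires, +1 burnt (F count now 1)
Step 9: +1 fires, +1 burnt (F count now 1)
Step 10: +1 fires, +1 burnt (F count now 1)
Step 11: +0 fires, +1 burnt (F count now 0)
Fire out after step 11
Initially T: 18, now '.': 21
Total burnt (originally-T cells now '.'): 14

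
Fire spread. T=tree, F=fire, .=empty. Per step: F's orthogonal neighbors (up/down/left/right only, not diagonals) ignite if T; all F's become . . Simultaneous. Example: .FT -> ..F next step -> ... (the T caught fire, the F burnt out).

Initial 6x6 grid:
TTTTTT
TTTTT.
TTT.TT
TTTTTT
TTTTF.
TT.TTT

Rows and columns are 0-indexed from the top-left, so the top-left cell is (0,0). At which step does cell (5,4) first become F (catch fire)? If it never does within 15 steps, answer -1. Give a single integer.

Step 1: cell (5,4)='F' (+3 fires, +1 burnt)
  -> target ignites at step 1
Step 2: cell (5,4)='.' (+6 fires, +3 burnt)
Step 3: cell (5,4)='.' (+4 fires, +6 burnt)
Step 4: cell (5,4)='.' (+6 fires, +4 burnt)
Step 5: cell (5,4)='.' (+6 fires, +6 burnt)
Step 6: cell (5,4)='.' (+3 fires, +6 burnt)
Step 7: cell (5,4)='.' (+2 fires, +3 burnt)
Step 8: cell (5,4)='.' (+1 fires, +2 burnt)
Step 9: cell (5,4)='.' (+0 fires, +1 burnt)
  fire out at step 9

1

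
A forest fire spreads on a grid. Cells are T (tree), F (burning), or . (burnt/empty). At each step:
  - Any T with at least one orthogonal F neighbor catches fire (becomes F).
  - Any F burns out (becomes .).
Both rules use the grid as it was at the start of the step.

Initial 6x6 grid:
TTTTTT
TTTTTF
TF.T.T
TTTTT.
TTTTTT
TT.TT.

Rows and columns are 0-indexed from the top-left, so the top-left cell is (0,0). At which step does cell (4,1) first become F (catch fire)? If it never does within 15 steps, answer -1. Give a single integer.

Step 1: cell (4,1)='T' (+6 fires, +2 burnt)
Step 2: cell (4,1)='F' (+8 fires, +6 burnt)
  -> target ignites at step 2
Step 3: cell (4,1)='.' (+8 fires, +8 burnt)
Step 4: cell (4,1)='.' (+3 fires, +8 burnt)
Step 5: cell (4,1)='.' (+2 fires, +3 burnt)
Step 6: cell (4,1)='.' (+2 fires, +2 burnt)
Step 7: cell (4,1)='.' (+0 fires, +2 burnt)
  fire out at step 7

2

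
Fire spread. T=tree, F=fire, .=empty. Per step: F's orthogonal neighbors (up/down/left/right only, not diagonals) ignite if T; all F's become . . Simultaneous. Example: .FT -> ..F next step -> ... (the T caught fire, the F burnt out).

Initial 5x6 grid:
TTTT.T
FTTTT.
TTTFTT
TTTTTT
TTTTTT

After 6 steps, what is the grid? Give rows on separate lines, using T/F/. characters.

Step 1: 7 trees catch fire, 2 burn out
  FTTT.T
  .FTFT.
  FTF.FT
  TTTFTT
  TTTTTT
Step 2: 10 trees catch fire, 7 burn out
  .FTF.T
  ..F.F.
  .F...F
  FTF.FT
  TTTFTT
Step 3: 6 trees catch fire, 10 burn out
  ..F..T
  ......
  ......
  .F...F
  FTF.FT
Step 4: 2 trees catch fire, 6 burn out
  .....T
  ......
  ......
  ......
  .F...F
Step 5: 0 trees catch fire, 2 burn out
  .....T
  ......
  ......
  ......
  ......
Step 6: 0 trees catch fire, 0 burn out
  .....T
  ......
  ......
  ......
  ......

.....T
......
......
......
......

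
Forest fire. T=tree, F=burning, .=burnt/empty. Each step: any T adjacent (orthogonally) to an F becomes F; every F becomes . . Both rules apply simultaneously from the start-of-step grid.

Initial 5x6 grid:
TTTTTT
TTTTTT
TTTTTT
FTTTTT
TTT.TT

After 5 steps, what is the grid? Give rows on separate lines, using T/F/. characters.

Step 1: 3 trees catch fire, 1 burn out
  TTTTTT
  TTTTTT
  FTTTTT
  .FTTTT
  FTT.TT
Step 2: 4 trees catch fire, 3 burn out
  TTTTTT
  FTTTTT
  .FTTTT
  ..FTTT
  .FT.TT
Step 3: 5 trees catch fire, 4 burn out
  FTTTTT
  .FTTTT
  ..FTTT
  ...FTT
  ..F.TT
Step 4: 4 trees catch fire, 5 burn out
  .FTTTT
  ..FTTT
  ...FTT
  ....FT
  ....TT
Step 5: 5 trees catch fire, 4 burn out
  ..FTTT
  ...FTT
  ....FT
  .....F
  ....FT

..FTTT
...FTT
....FT
.....F
....FT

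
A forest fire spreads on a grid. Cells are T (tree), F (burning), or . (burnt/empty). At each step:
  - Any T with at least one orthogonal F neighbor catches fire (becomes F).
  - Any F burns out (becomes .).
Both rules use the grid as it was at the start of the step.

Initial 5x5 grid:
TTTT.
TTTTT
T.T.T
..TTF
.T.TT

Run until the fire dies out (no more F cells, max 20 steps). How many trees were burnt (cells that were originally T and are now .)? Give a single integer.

Answer: 16

Derivation:
Step 1: +3 fires, +1 burnt (F count now 3)
Step 2: +3 fires, +3 burnt (F count now 3)
Step 3: +2 fires, +3 burnt (F count now 2)
Step 4: +2 fires, +2 burnt (F count now 2)
Step 5: +2 fires, +2 burnt (F count now 2)
Step 6: +2 fires, +2 burnt (F count now 2)
Step 7: +2 fires, +2 burnt (F count now 2)
Step 8: +0 fires, +2 burnt (F count now 0)
Fire out after step 8
Initially T: 17, now '.': 24
Total burnt (originally-T cells now '.'): 16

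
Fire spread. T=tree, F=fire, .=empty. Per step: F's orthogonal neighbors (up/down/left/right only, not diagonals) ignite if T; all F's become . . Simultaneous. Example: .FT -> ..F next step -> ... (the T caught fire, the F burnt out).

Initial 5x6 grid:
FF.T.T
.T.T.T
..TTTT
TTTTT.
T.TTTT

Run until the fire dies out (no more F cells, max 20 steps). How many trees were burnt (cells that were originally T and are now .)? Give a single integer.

Answer: 1

Derivation:
Step 1: +1 fires, +2 burnt (F count now 1)
Step 2: +0 fires, +1 burnt (F count now 0)
Fire out after step 2
Initially T: 19, now '.': 12
Total burnt (originally-T cells now '.'): 1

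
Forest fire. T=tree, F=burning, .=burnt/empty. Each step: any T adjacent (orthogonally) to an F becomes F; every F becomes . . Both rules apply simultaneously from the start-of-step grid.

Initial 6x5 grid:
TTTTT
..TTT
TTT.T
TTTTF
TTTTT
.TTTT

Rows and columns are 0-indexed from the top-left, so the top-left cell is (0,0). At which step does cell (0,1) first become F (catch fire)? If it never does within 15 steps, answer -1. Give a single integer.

Step 1: cell (0,1)='T' (+3 fires, +1 burnt)
Step 2: cell (0,1)='T' (+4 fires, +3 burnt)
Step 3: cell (0,1)='T' (+6 fires, +4 burnt)
Step 4: cell (0,1)='T' (+6 fires, +6 burnt)
Step 5: cell (0,1)='T' (+4 fires, +6 burnt)
Step 6: cell (0,1)='F' (+1 fires, +4 burnt)
  -> target ignites at step 6
Step 7: cell (0,1)='.' (+1 fires, +1 burnt)
Step 8: cell (0,1)='.' (+0 fires, +1 burnt)
  fire out at step 8

6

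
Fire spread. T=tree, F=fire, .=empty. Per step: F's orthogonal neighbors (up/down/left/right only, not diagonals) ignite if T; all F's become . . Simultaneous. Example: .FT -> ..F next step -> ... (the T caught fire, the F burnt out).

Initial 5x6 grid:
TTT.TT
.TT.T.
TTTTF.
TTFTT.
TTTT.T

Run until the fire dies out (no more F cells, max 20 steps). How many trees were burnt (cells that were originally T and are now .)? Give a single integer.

Step 1: +7 fires, +2 burnt (F count now 7)
Step 2: +6 fires, +7 burnt (F count now 6)
Step 3: +5 fires, +6 burnt (F count now 5)
Step 4: +1 fires, +5 burnt (F count now 1)
Step 5: +1 fires, +1 burnt (F count now 1)
Step 6: +0 fires, +1 burnt (F count now 0)
Fire out after step 6
Initially T: 21, now '.': 29
Total burnt (originally-T cells now '.'): 20

Answer: 20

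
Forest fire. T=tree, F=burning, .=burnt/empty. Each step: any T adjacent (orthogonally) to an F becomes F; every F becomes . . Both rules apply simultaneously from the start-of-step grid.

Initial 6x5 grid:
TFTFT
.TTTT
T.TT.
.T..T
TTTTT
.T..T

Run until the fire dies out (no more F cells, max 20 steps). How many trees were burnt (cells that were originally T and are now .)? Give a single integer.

Step 1: +5 fires, +2 burnt (F count now 5)
Step 2: +3 fires, +5 burnt (F count now 3)
Step 3: +1 fires, +3 burnt (F count now 1)
Step 4: +0 fires, +1 burnt (F count now 0)
Fire out after step 4
Initially T: 19, now '.': 20
Total burnt (originally-T cells now '.'): 9

Answer: 9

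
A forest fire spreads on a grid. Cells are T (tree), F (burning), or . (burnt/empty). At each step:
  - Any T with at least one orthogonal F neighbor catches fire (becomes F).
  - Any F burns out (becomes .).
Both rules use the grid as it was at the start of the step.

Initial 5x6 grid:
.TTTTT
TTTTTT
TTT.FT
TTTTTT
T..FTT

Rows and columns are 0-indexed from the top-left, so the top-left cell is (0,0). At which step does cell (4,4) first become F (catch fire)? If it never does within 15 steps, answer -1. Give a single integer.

Step 1: cell (4,4)='F' (+5 fires, +2 burnt)
  -> target ignites at step 1
Step 2: cell (4,4)='.' (+6 fires, +5 burnt)
Step 3: cell (4,4)='.' (+5 fires, +6 burnt)
Step 4: cell (4,4)='.' (+4 fires, +5 burnt)
Step 5: cell (4,4)='.' (+4 fires, +4 burnt)
Step 6: cell (4,4)='.' (+0 fires, +4 burnt)
  fire out at step 6

1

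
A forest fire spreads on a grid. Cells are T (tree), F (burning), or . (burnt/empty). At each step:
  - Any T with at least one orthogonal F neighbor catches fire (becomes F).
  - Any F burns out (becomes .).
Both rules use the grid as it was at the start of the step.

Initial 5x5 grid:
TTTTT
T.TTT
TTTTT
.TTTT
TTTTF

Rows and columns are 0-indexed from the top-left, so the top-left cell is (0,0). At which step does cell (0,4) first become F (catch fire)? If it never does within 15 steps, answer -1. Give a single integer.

Step 1: cell (0,4)='T' (+2 fires, +1 burnt)
Step 2: cell (0,4)='T' (+3 fires, +2 burnt)
Step 3: cell (0,4)='T' (+4 fires, +3 burnt)
Step 4: cell (0,4)='F' (+5 fires, +4 burnt)
  -> target ignites at step 4
Step 5: cell (0,4)='.' (+3 fires, +5 burnt)
Step 6: cell (0,4)='.' (+2 fires, +3 burnt)
Step 7: cell (0,4)='.' (+2 fires, +2 burnt)
Step 8: cell (0,4)='.' (+1 fires, +2 burnt)
Step 9: cell (0,4)='.' (+0 fires, +1 burnt)
  fire out at step 9

4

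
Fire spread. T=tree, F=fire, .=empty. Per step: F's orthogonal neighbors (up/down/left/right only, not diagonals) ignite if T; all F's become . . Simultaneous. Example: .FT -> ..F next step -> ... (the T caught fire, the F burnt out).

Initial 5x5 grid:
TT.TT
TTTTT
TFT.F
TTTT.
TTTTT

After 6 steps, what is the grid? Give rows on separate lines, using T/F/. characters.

Step 1: 5 trees catch fire, 2 burn out
  TT.TT
  TFTTF
  F.F..
  TFTT.
  TTTTT
Step 2: 8 trees catch fire, 5 burn out
  TF.TF
  F.FF.
  .....
  F.FT.
  TFTTT
Step 3: 5 trees catch fire, 8 burn out
  F..F.
  .....
  .....
  ...F.
  F.FTT
Step 4: 1 trees catch fire, 5 burn out
  .....
  .....
  .....
  .....
  ...FT
Step 5: 1 trees catch fire, 1 burn out
  .....
  .....
  .....
  .....
  ....F
Step 6: 0 trees catch fire, 1 burn out
  .....
  .....
  .....
  .....
  .....

.....
.....
.....
.....
.....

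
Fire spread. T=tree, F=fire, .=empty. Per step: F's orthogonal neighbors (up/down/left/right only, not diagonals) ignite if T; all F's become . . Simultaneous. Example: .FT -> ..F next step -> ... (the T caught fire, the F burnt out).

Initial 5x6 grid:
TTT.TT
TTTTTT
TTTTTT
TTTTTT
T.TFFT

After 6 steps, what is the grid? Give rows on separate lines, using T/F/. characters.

Step 1: 4 trees catch fire, 2 burn out
  TTT.TT
  TTTTTT
  TTTTTT
  TTTFFT
  T.F..F
Step 2: 4 trees catch fire, 4 burn out
  TTT.TT
  TTTTTT
  TTTFFT
  TTF..F
  T.....
Step 3: 5 trees catch fire, 4 burn out
  TTT.TT
  TTTFFT
  TTF..F
  TF....
  T.....
Step 4: 5 trees catch fire, 5 burn out
  TTT.FT
  TTF..F
  TF....
  F.....
  T.....
Step 5: 5 trees catch fire, 5 burn out
  TTF..F
  TF....
  F.....
  ......
  F.....
Step 6: 2 trees catch fire, 5 burn out
  TF....
  F.....
  ......
  ......
  ......

TF....
F.....
......
......
......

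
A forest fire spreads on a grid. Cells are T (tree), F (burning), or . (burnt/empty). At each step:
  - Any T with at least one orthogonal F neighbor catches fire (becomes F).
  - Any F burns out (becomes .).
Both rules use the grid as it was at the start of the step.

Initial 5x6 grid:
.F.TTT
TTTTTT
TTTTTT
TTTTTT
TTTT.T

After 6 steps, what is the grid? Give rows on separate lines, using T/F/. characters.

Step 1: 1 trees catch fire, 1 burn out
  ...TTT
  TFTTTT
  TTTTTT
  TTTTTT
  TTTT.T
Step 2: 3 trees catch fire, 1 burn out
  ...TTT
  F.FTTT
  TFTTTT
  TTTTTT
  TTTT.T
Step 3: 4 trees catch fire, 3 burn out
  ...TTT
  ...FTT
  F.FTTT
  TFTTTT
  TTTT.T
Step 4: 6 trees catch fire, 4 burn out
  ...FTT
  ....FT
  ...FTT
  F.FTTT
  TFTT.T
Step 5: 6 trees catch fire, 6 burn out
  ....FT
  .....F
  ....FT
  ...FTT
  F.FT.T
Step 6: 4 trees catch fire, 6 burn out
  .....F
  ......
  .....F
  ....FT
  ...F.T

.....F
......
.....F
....FT
...F.T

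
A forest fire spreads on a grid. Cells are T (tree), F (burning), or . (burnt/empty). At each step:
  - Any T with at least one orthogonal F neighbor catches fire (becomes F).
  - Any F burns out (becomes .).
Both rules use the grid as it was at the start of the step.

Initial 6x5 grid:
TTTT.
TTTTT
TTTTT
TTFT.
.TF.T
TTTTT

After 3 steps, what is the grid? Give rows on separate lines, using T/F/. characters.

Step 1: 5 trees catch fire, 2 burn out
  TTTT.
  TTTTT
  TTFTT
  TF.F.
  .F..T
  TTFTT
Step 2: 6 trees catch fire, 5 burn out
  TTTT.
  TTFTT
  TF.FT
  F....
  ....T
  TF.FT
Step 3: 7 trees catch fire, 6 burn out
  TTFT.
  TF.FT
  F...F
  .....
  ....T
  F...F

TTFT.
TF.FT
F...F
.....
....T
F...F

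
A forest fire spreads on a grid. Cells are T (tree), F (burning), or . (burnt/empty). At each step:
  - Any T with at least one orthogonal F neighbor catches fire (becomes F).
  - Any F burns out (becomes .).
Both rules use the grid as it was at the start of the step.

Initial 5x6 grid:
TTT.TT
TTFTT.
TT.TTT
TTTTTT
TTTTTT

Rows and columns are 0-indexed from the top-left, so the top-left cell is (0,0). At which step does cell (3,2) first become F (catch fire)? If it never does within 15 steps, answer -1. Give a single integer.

Step 1: cell (3,2)='T' (+3 fires, +1 burnt)
Step 2: cell (3,2)='T' (+5 fires, +3 burnt)
Step 3: cell (3,2)='T' (+6 fires, +5 burnt)
Step 4: cell (3,2)='F' (+7 fires, +6 burnt)
  -> target ignites at step 4
Step 5: cell (3,2)='.' (+4 fires, +7 burnt)
Step 6: cell (3,2)='.' (+1 fires, +4 burnt)
Step 7: cell (3,2)='.' (+0 fires, +1 burnt)
  fire out at step 7

4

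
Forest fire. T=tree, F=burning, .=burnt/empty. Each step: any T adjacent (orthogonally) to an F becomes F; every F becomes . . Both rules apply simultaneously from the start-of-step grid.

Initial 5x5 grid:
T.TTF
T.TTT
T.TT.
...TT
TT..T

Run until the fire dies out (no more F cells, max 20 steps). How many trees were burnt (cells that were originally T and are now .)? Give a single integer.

Answer: 10

Derivation:
Step 1: +2 fires, +1 burnt (F count now 2)
Step 2: +2 fires, +2 burnt (F count now 2)
Step 3: +2 fires, +2 burnt (F count now 2)
Step 4: +2 fires, +2 burnt (F count now 2)
Step 5: +1 fires, +2 burnt (F count now 1)
Step 6: +1 fires, +1 burnt (F count now 1)
Step 7: +0 fires, +1 burnt (F count now 0)
Fire out after step 7
Initially T: 15, now '.': 20
Total burnt (originally-T cells now '.'): 10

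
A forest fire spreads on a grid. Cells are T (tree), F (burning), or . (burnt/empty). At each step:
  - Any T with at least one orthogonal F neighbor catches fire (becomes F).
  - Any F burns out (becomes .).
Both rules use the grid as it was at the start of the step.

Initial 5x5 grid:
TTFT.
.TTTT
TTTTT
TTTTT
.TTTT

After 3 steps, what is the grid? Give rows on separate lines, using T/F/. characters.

Step 1: 3 trees catch fire, 1 burn out
  TF.F.
  .TFTT
  TTTTT
  TTTTT
  .TTTT
Step 2: 4 trees catch fire, 3 burn out
  F....
  .F.FT
  TTFTT
  TTTTT
  .TTTT
Step 3: 4 trees catch fire, 4 burn out
  .....
  ....F
  TF.FT
  TTFTT
  .TTTT

.....
....F
TF.FT
TTFTT
.TTTT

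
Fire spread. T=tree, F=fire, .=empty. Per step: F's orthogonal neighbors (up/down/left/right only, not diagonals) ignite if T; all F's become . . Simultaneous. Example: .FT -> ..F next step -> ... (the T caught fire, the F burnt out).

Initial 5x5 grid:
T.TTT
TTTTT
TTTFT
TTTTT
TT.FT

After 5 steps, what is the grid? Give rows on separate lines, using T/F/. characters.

Step 1: 5 trees catch fire, 2 burn out
  T.TTT
  TTTFT
  TTF.F
  TTTFT
  TT..F
Step 2: 6 trees catch fire, 5 burn out
  T.TFT
  TTF.F
  TF...
  TTF.F
  TT...
Step 3: 5 trees catch fire, 6 burn out
  T.F.F
  TF...
  F....
  TF...
  TT...
Step 4: 3 trees catch fire, 5 burn out
  T....
  F....
  .....
  F....
  TF...
Step 5: 2 trees catch fire, 3 burn out
  F....
  .....
  .....
  .....
  F....

F....
.....
.....
.....
F....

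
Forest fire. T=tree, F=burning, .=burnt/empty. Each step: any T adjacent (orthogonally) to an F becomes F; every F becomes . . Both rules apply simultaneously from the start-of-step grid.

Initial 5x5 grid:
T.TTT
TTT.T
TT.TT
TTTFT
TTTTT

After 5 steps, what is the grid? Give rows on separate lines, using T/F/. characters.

Step 1: 4 trees catch fire, 1 burn out
  T.TTT
  TTT.T
  TT.FT
  TTF.F
  TTTFT
Step 2: 4 trees catch fire, 4 burn out
  T.TTT
  TTT.T
  TT..F
  TF...
  TTF.F
Step 3: 4 trees catch fire, 4 burn out
  T.TTT
  TTT.F
  TF...
  F....
  TF...
Step 4: 4 trees catch fire, 4 burn out
  T.TTF
  TFT..
  F....
  .....
  F....
Step 5: 3 trees catch fire, 4 burn out
  T.TF.
  F.F..
  .....
  .....
  .....

T.TF.
F.F..
.....
.....
.....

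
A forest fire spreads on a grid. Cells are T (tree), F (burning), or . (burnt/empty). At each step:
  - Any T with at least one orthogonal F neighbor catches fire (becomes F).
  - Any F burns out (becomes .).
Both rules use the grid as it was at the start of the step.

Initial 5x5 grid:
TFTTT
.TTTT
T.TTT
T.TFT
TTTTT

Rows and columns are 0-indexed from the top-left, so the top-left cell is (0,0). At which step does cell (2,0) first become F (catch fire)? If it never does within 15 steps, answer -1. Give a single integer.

Step 1: cell (2,0)='T' (+7 fires, +2 burnt)
Step 2: cell (2,0)='T' (+7 fires, +7 burnt)
Step 3: cell (2,0)='T' (+3 fires, +7 burnt)
Step 4: cell (2,0)='T' (+1 fires, +3 burnt)
Step 5: cell (2,0)='T' (+1 fires, +1 burnt)
Step 6: cell (2,0)='F' (+1 fires, +1 burnt)
  -> target ignites at step 6
Step 7: cell (2,0)='.' (+0 fires, +1 burnt)
  fire out at step 7

6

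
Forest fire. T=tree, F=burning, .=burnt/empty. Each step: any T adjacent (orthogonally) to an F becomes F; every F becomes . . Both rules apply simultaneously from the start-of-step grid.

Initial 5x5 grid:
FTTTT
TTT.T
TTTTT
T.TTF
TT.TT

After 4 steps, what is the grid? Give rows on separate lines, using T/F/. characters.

Step 1: 5 trees catch fire, 2 burn out
  .FTTT
  FTT.T
  TTTTF
  T.TF.
  TT.TF
Step 2: 7 trees catch fire, 5 burn out
  ..FTT
  .FT.F
  FTTF.
  T.F..
  TT.F.
Step 3: 6 trees catch fire, 7 burn out
  ...FF
  ..F..
  .FF..
  F....
  TT...
Step 4: 1 trees catch fire, 6 burn out
  .....
  .....
  .....
  .....
  FT...

.....
.....
.....
.....
FT...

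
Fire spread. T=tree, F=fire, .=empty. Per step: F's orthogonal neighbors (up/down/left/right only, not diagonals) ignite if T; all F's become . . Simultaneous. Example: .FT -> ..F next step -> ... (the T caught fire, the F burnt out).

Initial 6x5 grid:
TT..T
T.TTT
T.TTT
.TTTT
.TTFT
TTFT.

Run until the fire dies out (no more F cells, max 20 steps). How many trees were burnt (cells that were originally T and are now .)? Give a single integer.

Step 1: +5 fires, +2 burnt (F count now 5)
Step 2: +5 fires, +5 burnt (F count now 5)
Step 3: +4 fires, +5 burnt (F count now 4)
Step 4: +2 fires, +4 burnt (F count now 2)
Step 5: +1 fires, +2 burnt (F count now 1)
Step 6: +0 fires, +1 burnt (F count now 0)
Fire out after step 6
Initially T: 21, now '.': 26
Total burnt (originally-T cells now '.'): 17

Answer: 17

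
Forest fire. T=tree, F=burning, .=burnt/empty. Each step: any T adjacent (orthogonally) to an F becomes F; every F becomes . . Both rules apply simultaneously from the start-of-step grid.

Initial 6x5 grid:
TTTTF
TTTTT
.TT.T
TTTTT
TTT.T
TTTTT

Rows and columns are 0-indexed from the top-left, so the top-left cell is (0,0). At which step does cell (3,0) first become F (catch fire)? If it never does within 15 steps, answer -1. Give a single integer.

Step 1: cell (3,0)='T' (+2 fires, +1 burnt)
Step 2: cell (3,0)='T' (+3 fires, +2 burnt)
Step 3: cell (3,0)='T' (+3 fires, +3 burnt)
Step 4: cell (3,0)='T' (+5 fires, +3 burnt)
Step 5: cell (3,0)='T' (+4 fires, +5 burnt)
Step 6: cell (3,0)='T' (+3 fires, +4 burnt)
Step 7: cell (3,0)='F' (+3 fires, +3 burnt)
  -> target ignites at step 7
Step 8: cell (3,0)='.' (+2 fires, +3 burnt)
Step 9: cell (3,0)='.' (+1 fires, +2 burnt)
Step 10: cell (3,0)='.' (+0 fires, +1 burnt)
  fire out at step 10

7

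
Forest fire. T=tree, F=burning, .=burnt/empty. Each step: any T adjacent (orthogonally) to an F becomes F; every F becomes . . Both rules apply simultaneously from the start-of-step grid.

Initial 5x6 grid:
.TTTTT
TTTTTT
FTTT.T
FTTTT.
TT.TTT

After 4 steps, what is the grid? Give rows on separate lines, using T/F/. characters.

Step 1: 4 trees catch fire, 2 burn out
  .TTTTT
  FTTTTT
  .FTT.T
  .FTTT.
  FT.TTT
Step 2: 4 trees catch fire, 4 burn out
  .TTTTT
  .FTTTT
  ..FT.T
  ..FTT.
  .F.TTT
Step 3: 4 trees catch fire, 4 burn out
  .FTTTT
  ..FTTT
  ...F.T
  ...FT.
  ...TTT
Step 4: 4 trees catch fire, 4 burn out
  ..FTTT
  ...FTT
  .....T
  ....F.
  ...FTT

..FTTT
...FTT
.....T
....F.
...FTT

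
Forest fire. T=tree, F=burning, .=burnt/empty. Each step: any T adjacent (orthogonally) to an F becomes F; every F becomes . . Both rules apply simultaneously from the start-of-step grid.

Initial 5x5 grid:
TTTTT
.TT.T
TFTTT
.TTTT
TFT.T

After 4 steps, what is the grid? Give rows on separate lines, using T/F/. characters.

Step 1: 6 trees catch fire, 2 burn out
  TTTTT
  .FT.T
  F.FTT
  .FTTT
  F.F.T
Step 2: 4 trees catch fire, 6 burn out
  TFTTT
  ..F.T
  ...FT
  ..FTT
  ....T
Step 3: 4 trees catch fire, 4 burn out
  F.FTT
  ....T
  ....F
  ...FT
  ....T
Step 4: 3 trees catch fire, 4 burn out
  ...FT
  ....F
  .....
  ....F
  ....T

...FT
....F
.....
....F
....T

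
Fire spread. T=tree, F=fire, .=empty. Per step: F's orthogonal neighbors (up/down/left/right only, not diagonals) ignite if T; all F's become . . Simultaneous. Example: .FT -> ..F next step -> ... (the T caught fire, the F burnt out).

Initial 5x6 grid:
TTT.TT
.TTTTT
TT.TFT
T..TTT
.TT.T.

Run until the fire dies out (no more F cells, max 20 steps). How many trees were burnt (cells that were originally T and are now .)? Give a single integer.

Answer: 19

Derivation:
Step 1: +4 fires, +1 burnt (F count now 4)
Step 2: +6 fires, +4 burnt (F count now 6)
Step 3: +2 fires, +6 burnt (F count now 2)
Step 4: +2 fires, +2 burnt (F count now 2)
Step 5: +2 fires, +2 burnt (F count now 2)
Step 6: +2 fires, +2 burnt (F count now 2)
Step 7: +1 fires, +2 burnt (F count now 1)
Step 8: +0 fires, +1 burnt (F count now 0)
Fire out after step 8
Initially T: 21, now '.': 28
Total burnt (originally-T cells now '.'): 19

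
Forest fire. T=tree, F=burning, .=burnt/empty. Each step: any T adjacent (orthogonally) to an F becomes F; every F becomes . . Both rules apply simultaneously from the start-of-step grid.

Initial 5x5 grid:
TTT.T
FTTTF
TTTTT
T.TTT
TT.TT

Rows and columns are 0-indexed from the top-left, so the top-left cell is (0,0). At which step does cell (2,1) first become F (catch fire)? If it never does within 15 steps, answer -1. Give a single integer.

Step 1: cell (2,1)='T' (+6 fires, +2 burnt)
Step 2: cell (2,1)='F' (+6 fires, +6 burnt)
  -> target ignites at step 2
Step 3: cell (2,1)='.' (+5 fires, +6 burnt)
Step 4: cell (2,1)='.' (+3 fires, +5 burnt)
Step 5: cell (2,1)='.' (+0 fires, +3 burnt)
  fire out at step 5

2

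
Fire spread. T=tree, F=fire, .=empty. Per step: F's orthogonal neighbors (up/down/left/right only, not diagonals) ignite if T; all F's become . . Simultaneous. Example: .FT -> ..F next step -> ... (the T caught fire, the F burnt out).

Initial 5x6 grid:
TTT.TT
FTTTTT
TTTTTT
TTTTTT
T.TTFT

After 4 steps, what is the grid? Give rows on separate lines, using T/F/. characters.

Step 1: 6 trees catch fire, 2 burn out
  FTT.TT
  .FTTTT
  FTTTTT
  TTTTFT
  T.TF.F
Step 2: 8 trees catch fire, 6 burn out
  .FT.TT
  ..FTTT
  .FTTFT
  FTTF.F
  T.F...
Step 3: 9 trees catch fire, 8 burn out
  ..F.TT
  ...FFT
  ..FF.F
  .FF...
  F.....
Step 4: 2 trees catch fire, 9 burn out
  ....FT
  .....F
  ......
  ......
  ......

....FT
.....F
......
......
......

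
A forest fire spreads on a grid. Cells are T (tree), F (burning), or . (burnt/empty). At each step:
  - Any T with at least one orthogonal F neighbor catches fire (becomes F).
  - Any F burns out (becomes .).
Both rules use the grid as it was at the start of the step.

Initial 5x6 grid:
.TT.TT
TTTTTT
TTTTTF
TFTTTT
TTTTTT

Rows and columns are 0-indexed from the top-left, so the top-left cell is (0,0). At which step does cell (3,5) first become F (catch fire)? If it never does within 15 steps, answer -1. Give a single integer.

Step 1: cell (3,5)='F' (+7 fires, +2 burnt)
  -> target ignites at step 1
Step 2: cell (3,5)='.' (+11 fires, +7 burnt)
Step 3: cell (3,5)='.' (+7 fires, +11 burnt)
Step 4: cell (3,5)='.' (+1 fires, +7 burnt)
Step 5: cell (3,5)='.' (+0 fires, +1 burnt)
  fire out at step 5

1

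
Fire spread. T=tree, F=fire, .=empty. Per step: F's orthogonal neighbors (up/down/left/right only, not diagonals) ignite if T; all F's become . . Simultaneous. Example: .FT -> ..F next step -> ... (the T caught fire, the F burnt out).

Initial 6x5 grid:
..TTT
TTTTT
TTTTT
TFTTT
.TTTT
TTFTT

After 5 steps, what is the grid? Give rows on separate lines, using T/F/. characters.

Step 1: 7 trees catch fire, 2 burn out
  ..TTT
  TTTTT
  TFTTT
  F.FTT
  .FFTT
  TF.FT
Step 2: 7 trees catch fire, 7 burn out
  ..TTT
  TFTTT
  F.FTT
  ...FT
  ...FT
  F...F
Step 3: 5 trees catch fire, 7 burn out
  ..TTT
  F.FTT
  ...FT
  ....F
  ....F
  .....
Step 4: 3 trees catch fire, 5 burn out
  ..FTT
  ...FT
  ....F
  .....
  .....
  .....
Step 5: 2 trees catch fire, 3 burn out
  ...FT
  ....F
  .....
  .....
  .....
  .....

...FT
....F
.....
.....
.....
.....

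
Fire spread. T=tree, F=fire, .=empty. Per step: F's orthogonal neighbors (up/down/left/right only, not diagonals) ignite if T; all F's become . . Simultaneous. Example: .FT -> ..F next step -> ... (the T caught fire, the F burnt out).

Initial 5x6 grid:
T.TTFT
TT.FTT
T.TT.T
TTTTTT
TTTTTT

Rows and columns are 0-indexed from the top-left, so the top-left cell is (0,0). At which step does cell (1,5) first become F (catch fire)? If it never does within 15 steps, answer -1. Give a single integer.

Step 1: cell (1,5)='T' (+4 fires, +2 burnt)
Step 2: cell (1,5)='F' (+4 fires, +4 burnt)
  -> target ignites at step 2
Step 3: cell (1,5)='.' (+4 fires, +4 burnt)
Step 4: cell (1,5)='.' (+4 fires, +4 burnt)
Step 5: cell (1,5)='.' (+3 fires, +4 burnt)
Step 6: cell (1,5)='.' (+2 fires, +3 burnt)
Step 7: cell (1,5)='.' (+1 fires, +2 burnt)
Step 8: cell (1,5)='.' (+2 fires, +1 burnt)
Step 9: cell (1,5)='.' (+0 fires, +2 burnt)
  fire out at step 9

2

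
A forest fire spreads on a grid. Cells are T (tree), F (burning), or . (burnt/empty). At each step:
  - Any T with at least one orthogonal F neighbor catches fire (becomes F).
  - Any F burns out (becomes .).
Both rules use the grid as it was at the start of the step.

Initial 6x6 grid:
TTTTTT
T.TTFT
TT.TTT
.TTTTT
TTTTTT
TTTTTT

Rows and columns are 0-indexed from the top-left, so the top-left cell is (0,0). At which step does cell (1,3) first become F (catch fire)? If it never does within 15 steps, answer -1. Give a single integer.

Step 1: cell (1,3)='F' (+4 fires, +1 burnt)
  -> target ignites at step 1
Step 2: cell (1,3)='.' (+6 fires, +4 burnt)
Step 3: cell (1,3)='.' (+4 fires, +6 burnt)
Step 4: cell (1,3)='.' (+5 fires, +4 burnt)
Step 5: cell (1,3)='.' (+5 fires, +5 burnt)
Step 6: cell (1,3)='.' (+4 fires, +5 burnt)
Step 7: cell (1,3)='.' (+3 fires, +4 burnt)
Step 8: cell (1,3)='.' (+1 fires, +3 burnt)
Step 9: cell (1,3)='.' (+0 fires, +1 burnt)
  fire out at step 9

1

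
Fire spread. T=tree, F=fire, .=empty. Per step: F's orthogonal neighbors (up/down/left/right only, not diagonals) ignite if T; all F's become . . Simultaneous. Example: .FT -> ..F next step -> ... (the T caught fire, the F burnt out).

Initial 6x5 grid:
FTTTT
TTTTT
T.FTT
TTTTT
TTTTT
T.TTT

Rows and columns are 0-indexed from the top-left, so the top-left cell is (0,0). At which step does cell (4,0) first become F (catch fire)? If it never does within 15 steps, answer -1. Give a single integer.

Step 1: cell (4,0)='T' (+5 fires, +2 burnt)
Step 2: cell (4,0)='T' (+8 fires, +5 burnt)
Step 3: cell (4,0)='T' (+7 fires, +8 burnt)
Step 4: cell (4,0)='F' (+4 fires, +7 burnt)
  -> target ignites at step 4
Step 5: cell (4,0)='.' (+2 fires, +4 burnt)
Step 6: cell (4,0)='.' (+0 fires, +2 burnt)
  fire out at step 6

4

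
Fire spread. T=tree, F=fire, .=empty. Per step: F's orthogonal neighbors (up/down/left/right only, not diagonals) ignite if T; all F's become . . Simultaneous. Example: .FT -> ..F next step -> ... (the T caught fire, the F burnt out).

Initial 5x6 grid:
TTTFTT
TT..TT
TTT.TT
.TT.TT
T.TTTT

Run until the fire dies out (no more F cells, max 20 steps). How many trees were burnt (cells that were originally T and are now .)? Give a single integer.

Step 1: +2 fires, +1 burnt (F count now 2)
Step 2: +3 fires, +2 burnt (F count now 3)
Step 3: +4 fires, +3 burnt (F count now 4)
Step 4: +4 fires, +4 burnt (F count now 4)
Step 5: +5 fires, +4 burnt (F count now 5)
Step 6: +3 fires, +5 burnt (F count now 3)
Step 7: +1 fires, +3 burnt (F count now 1)
Step 8: +0 fires, +1 burnt (F count now 0)
Fire out after step 8
Initially T: 23, now '.': 29
Total burnt (originally-T cells now '.'): 22

Answer: 22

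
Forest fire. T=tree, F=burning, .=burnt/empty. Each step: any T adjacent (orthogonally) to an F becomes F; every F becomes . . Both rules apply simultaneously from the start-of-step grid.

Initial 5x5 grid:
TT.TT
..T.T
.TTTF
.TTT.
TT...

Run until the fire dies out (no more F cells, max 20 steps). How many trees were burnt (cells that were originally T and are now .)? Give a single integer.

Step 1: +2 fires, +1 burnt (F count now 2)
Step 2: +3 fires, +2 burnt (F count now 3)
Step 3: +4 fires, +3 burnt (F count now 4)
Step 4: +1 fires, +4 burnt (F count now 1)
Step 5: +1 fires, +1 burnt (F count now 1)
Step 6: +1 fires, +1 burnt (F count now 1)
Step 7: +0 fires, +1 burnt (F count now 0)
Fire out after step 7
Initially T: 14, now '.': 23
Total burnt (originally-T cells now '.'): 12

Answer: 12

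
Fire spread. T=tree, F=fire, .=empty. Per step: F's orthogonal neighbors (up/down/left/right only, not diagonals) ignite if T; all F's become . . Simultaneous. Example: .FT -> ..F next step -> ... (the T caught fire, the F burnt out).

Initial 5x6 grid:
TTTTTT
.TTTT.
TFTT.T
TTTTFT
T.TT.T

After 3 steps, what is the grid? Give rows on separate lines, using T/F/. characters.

Step 1: 6 trees catch fire, 2 burn out
  TTTTTT
  .FTTT.
  F.FT.T
  TFTF.F
  T.TT.T
Step 2: 8 trees catch fire, 6 burn out
  TFTTTT
  ..FTT.
  ...F.F
  F.F...
  T.TF.F
Step 3: 5 trees catch fire, 8 burn out
  F.FTTT
  ...FT.
  ......
  ......
  F.F...

F.FTTT
...FT.
......
......
F.F...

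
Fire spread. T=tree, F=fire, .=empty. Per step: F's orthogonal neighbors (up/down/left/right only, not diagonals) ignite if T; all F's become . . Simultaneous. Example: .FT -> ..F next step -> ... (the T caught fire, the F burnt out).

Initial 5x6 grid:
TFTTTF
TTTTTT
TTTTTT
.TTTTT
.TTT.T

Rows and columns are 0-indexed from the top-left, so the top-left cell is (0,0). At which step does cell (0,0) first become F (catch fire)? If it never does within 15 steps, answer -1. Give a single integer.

Step 1: cell (0,0)='F' (+5 fires, +2 burnt)
  -> target ignites at step 1
Step 2: cell (0,0)='.' (+6 fires, +5 burnt)
Step 3: cell (0,0)='.' (+6 fires, +6 burnt)
Step 4: cell (0,0)='.' (+5 fires, +6 burnt)
Step 5: cell (0,0)='.' (+2 fires, +5 burnt)
Step 6: cell (0,0)='.' (+1 fires, +2 burnt)
Step 7: cell (0,0)='.' (+0 fires, +1 burnt)
  fire out at step 7

1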